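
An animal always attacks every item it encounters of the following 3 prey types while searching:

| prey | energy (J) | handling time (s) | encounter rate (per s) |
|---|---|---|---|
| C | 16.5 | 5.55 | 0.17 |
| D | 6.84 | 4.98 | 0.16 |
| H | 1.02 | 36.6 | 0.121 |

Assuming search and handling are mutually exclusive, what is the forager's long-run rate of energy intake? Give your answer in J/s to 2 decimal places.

0.56 J/s

R = Σλ_iE_i / (1 + Σλ_ih_i)
Numerator: 0.17×16.5 + 0.16×6.84 + 0.121×1.02 = 4.023
Denominator: 1 + 0.17×5.55 + 0.16×4.98 + 0.121×36.6 = 7.169
R = 4.023/7.169 = 0.5611 J/s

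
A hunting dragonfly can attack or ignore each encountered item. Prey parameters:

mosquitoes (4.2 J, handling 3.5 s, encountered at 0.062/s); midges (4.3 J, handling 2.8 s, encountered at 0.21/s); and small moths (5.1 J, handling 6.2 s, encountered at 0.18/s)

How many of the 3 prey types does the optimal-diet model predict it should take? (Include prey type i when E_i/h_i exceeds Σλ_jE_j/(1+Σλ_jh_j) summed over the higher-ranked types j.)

3

Rank by E/h (J/s): midges 1.54, mosquitoes 1.2, small moths 0.823. Include each in turn until the next type's E/h falls below the running intake rate.
Rate on top 1: 0.5686. mosquitoes: 1.2 > 0.5686 → include.
Rate on top 2: 0.6445. small moths: 0.823 > 0.6445 → include.
Optimal diet: midges, mosquitoes, small moths — 3 of 3 types.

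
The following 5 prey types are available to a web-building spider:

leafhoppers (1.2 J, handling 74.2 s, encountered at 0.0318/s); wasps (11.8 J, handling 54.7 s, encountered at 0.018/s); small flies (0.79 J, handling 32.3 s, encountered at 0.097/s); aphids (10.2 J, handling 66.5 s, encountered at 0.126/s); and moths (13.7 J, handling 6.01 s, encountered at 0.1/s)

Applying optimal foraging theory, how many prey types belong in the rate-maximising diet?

E/h in descending order: moths 2.28, wasps 0.216, aphids 0.153, small flies 0.0245, leafhoppers 0.0162 J/s. The optimal diet is the largest prefix of this list for which every included type satisfies E_i/h_i > R on the types above it.
Rate on top 1: 0.8557. wasps: 0.216 < 0.8557 → exclude; stop.
Optimal diet: moths — 1 of 5 types.

1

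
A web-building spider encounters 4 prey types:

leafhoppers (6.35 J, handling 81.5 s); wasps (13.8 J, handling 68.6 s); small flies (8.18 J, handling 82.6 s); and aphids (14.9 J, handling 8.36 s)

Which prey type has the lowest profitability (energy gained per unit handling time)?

leafhoppers

In descending order of E/h:
aphids: 14.9/8.36 = 1.78 J/s
wasps: 13.8/68.6 = 0.201 J/s
small flies: 8.18/82.6 = 0.099 J/s
leafhoppers: 6.35/81.5 = 0.0779 J/s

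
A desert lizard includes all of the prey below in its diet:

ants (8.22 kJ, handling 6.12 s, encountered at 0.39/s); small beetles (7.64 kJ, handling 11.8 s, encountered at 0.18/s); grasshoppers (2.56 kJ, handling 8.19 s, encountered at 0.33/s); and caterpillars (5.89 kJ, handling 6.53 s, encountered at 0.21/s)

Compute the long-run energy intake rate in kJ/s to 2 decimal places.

0.70 kJ/s

R = Σλ_iE_i / (1 + Σλ_ih_i)
Numerator: 0.39×8.22 + 0.18×7.64 + 0.33×2.56 + 0.21×5.89 = 6.663
Denominator: 1 + 0.39×6.12 + 0.18×11.8 + 0.33×8.19 + 0.21×6.53 = 9.585
R = 6.663/9.585 = 0.6951 kJ/s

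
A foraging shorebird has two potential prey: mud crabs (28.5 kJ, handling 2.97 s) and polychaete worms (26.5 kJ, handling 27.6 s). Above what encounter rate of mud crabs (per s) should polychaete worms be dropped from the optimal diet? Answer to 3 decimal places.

0.037 per s

Drop polychaete worms once their profitability E₂/h₂ falls below the rate achievable on mud crabs alone: E₂/h₂ = λE₁/(1 + λh₁).
Solve for λ: λE₁h₂ = E₂(1 + λh₁) → λ(E₁h₂ − E₂h₁) = E₂ → λ = E₂/(E₁h₂ − E₂h₁).
λ = 26.5/(28.5×27.6 − 26.5×2.97) = 26.5/707.9 = 0.03743 per s.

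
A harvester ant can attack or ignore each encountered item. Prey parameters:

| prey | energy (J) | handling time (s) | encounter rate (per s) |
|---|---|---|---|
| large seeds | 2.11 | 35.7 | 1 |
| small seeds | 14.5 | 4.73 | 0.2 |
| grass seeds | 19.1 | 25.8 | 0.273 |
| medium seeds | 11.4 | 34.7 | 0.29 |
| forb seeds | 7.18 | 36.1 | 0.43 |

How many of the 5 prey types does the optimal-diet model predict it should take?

1

E/h in descending order: small seeds 3.07, grass seeds 0.74, medium seeds 0.329, forb seeds 0.199, large seeds 0.0591 J/s. The optimal diet is the largest prefix of this list for which every included type satisfies E_i/h_i > R on the types above it.
Rate on top 1: 1.49. grass seeds: 0.74 < 1.49 → exclude; stop.
Optimal diet: small seeds — 1 of 5 types.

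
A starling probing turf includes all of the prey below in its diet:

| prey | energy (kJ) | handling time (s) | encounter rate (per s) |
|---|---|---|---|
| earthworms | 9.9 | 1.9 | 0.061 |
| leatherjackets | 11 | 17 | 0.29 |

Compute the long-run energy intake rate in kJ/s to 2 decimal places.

0.63 kJ/s

R = Σλ_iE_i / (1 + Σλ_ih_i)
Numerator: 0.061×9.9 + 0.29×11 = 3.794
Denominator: 1 + 0.061×1.9 + 0.29×17 = 6.046
R = 3.794/6.046 = 0.6275 kJ/s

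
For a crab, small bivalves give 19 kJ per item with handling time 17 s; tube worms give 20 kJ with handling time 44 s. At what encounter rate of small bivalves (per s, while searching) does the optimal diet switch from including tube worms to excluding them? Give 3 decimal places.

0.040 per s

Drop tube worms once their profitability E₂/h₂ falls below the rate achievable on small bivalves alone: E₂/h₂ = λE₁/(1 + λh₁).
Solve for λ: λE₁h₂ = E₂(1 + λh₁) → λ(E₁h₂ − E₂h₁) = E₂ → λ = E₂/(E₁h₂ − E₂h₁).
λ = 20/(19×44 − 20×17) = 20/496 = 0.04032 per s.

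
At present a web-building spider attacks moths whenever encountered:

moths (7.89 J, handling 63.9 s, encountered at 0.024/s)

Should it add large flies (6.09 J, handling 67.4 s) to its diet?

On moths alone, R = ΣλE/(1+Σλh) = 0.1894/2.534 = 0.07474 J/s.
large flies: E/h = 6.09/67.4 = 0.09036 J/s.
0.09036 > 0.07474, so adding large flies raises the average — include it.

Yes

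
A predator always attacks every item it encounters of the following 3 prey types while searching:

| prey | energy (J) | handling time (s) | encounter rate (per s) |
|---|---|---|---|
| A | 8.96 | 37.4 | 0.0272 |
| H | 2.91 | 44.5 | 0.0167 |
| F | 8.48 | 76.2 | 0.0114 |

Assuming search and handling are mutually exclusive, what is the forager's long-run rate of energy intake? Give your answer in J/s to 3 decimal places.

Energy encountered per unit search time: 0.0272×8.96 + 0.0167×2.91 + 0.0114×8.48 = 0.389 J/s.
Handling time per unit search time: 0.0272×37.4 + 0.0167×44.5 + 0.0114×76.2 = 2.629.
Rate = 0.389/(1 + 2.629) = 0.1072 J/s.

0.107 J/s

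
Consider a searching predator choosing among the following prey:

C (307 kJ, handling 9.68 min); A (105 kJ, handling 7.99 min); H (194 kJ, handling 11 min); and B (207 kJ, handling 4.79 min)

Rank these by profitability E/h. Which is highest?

B

In descending order of E/h:
B: 207/4.79 = 43.2 kJ/min
C: 307/9.68 = 31.7 kJ/min
H: 194/11 = 17.6 kJ/min
A: 105/7.99 = 13.1 kJ/min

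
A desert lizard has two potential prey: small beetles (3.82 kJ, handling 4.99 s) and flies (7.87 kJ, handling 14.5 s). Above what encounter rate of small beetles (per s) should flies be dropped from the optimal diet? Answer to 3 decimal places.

0.488 per s

Drop flies once their profitability E₂/h₂ falls below the rate achievable on small beetles alone: E₂/h₂ = λE₁/(1 + λh₁).
Solve for λ: λE₁h₂ = E₂(1 + λh₁) → λ(E₁h₂ − E₂h₁) = E₂ → λ = E₂/(E₁h₂ − E₂h₁).
λ = 7.87/(3.82×14.5 − 7.87×4.99) = 7.87/16.12 = 0.4883 per s.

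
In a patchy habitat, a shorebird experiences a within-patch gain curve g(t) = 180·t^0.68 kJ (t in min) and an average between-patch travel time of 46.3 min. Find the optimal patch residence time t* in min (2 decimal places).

98.39 min

Optimal t* satisfies g'(t*) = g(t*)/(T + t*).
g'(t) = 0.68·180·t^-0.32. Setting 0.68·180·t^-0.32 = 180·t^0.68/(46.3+t) gives 0.68(46.3+t) = t, so 0.32·t = 0.68×46.3.
t* = 0.68×46.3/0.32 = 98.39 min.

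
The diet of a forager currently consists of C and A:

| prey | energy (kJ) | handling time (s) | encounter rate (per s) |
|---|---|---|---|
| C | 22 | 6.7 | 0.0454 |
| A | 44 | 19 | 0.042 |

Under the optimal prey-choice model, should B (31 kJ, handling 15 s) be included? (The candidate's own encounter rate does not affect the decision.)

Yes

Current rate: (0.0454×22 + 0.042×44)/(1 + 0.0454×6.7 + 0.042×19) = 1.354 kJ/s.
Profitability of B: 31/15 = 2.067 kJ/s.
2.067 > 1.354, so adding B raises the average — include it.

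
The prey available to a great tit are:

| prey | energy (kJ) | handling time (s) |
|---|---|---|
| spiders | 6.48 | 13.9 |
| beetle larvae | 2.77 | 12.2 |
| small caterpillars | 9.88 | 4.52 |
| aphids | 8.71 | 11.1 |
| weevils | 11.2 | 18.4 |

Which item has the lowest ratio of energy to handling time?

Profitability E/h (kJ/s): spiders = 6.48/13.9 = 0.466, beetle larvae = 2.77/12.2 = 0.227, small caterpillars = 9.88/4.52 = 2.19, aphids = 8.71/11.1 = 0.785, weevils = 11.2/18.4 = 0.609.
Ranked: small caterpillars > aphids > weevils > spiders > beetle larvae.

beetle larvae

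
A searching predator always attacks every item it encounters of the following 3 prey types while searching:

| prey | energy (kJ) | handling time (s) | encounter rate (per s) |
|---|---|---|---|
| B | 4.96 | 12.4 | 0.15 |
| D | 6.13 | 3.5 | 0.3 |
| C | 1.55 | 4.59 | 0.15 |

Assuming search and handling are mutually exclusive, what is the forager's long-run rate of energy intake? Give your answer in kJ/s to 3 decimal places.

R = (0.15×4.96 + 0.3×6.13 + 0.15×1.55) / (1 + 0.15×12.4 + 0.3×3.5 + 0.15×4.59) = 2.816/4.598 = 0.6123 kJ/s.

0.612 kJ/s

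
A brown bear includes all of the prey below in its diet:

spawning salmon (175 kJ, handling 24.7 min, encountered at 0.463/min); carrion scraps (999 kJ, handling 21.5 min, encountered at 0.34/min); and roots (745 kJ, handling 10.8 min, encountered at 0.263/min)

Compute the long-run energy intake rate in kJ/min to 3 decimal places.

Energy encountered per unit search time: 0.463×175 + 0.34×999 + 0.263×745 = 616.6 kJ/min.
Handling time per unit search time: 0.463×24.7 + 0.34×21.5 + 0.263×10.8 = 21.59.
Rate = 616.6/(1 + 21.59) = 27.3 kJ/min.

27.300 kJ/min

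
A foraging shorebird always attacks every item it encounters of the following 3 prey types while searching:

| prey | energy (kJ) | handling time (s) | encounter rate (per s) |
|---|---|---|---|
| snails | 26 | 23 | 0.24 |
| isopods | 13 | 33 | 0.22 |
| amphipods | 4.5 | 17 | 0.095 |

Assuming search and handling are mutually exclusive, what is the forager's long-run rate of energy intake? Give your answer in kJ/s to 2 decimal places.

0.62 kJ/s

R = Σλ_iE_i / (1 + Σλ_ih_i)
Numerator: 0.24×26 + 0.22×13 + 0.095×4.5 = 9.527
Denominator: 1 + 0.24×23 + 0.22×33 + 0.095×17 = 15.39
R = 9.527/15.39 = 0.6189 kJ/s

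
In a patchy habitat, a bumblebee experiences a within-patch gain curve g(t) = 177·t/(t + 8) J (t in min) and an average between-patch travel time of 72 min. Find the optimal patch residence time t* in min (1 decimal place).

By the marginal value theorem, leave when the instantaneous gain rate g'(t) equals the habitat-wide average g(t)/(T + t).
g'(t) = 177·8/(t + 8)². Setting 177·8/(t+8)² = 177t/[(t+8)(72+t)] gives 8(72+t) = t(t+8), so t² = 8×72 = 576.
t* = √576 = 24 min.

24.0 min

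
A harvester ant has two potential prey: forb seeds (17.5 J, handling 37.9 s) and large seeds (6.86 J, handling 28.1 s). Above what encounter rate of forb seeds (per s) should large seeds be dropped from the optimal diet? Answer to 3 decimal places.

Drop large seeds once their profitability E₂/h₂ falls below the rate achievable on forb seeds alone: E₂/h₂ = λE₁/(1 + λh₁).
Solve for λ: λE₁h₂ = E₂(1 + λh₁) → λ(E₁h₂ − E₂h₁) = E₂ → λ = E₂/(E₁h₂ − E₂h₁).
λ = 6.86/(17.5×28.1 − 6.86×37.9) = 6.86/231.8 = 0.0296 per s.

0.030 per s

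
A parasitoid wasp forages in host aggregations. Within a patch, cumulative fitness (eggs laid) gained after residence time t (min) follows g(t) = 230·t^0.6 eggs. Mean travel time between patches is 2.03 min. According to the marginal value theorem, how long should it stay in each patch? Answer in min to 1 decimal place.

3.0 min

Optimal t* satisfies g'(t*) = g(t*)/(T + t*).
g'(t) = 0.6·230·t^-0.4. Setting 0.6·230·t^-0.4 = 230·t^0.6/(2.03+t) gives 0.6(2.03+t) = t, so 0.40·t = 0.6×2.03.
t* = 0.6×2.03/0.40 = 3.045 min.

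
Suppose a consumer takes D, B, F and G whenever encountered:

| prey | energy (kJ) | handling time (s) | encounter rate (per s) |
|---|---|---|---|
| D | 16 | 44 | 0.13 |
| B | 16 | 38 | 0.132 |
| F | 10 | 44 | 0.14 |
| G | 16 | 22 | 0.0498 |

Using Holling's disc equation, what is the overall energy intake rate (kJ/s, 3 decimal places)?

0.336 kJ/s

R = (0.13×16 + 0.132×16 + 0.14×10 + 0.0498×16) / (1 + 0.13×44 + 0.132×38 + 0.14×44 + 0.0498×22) = 6.389/18.99 = 0.3364 kJ/s.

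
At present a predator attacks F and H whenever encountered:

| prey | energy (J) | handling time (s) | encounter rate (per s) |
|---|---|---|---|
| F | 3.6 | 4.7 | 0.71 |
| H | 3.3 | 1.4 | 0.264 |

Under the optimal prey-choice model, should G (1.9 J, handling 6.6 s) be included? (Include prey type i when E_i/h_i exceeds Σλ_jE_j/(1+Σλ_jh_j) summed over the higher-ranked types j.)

No

Current rate: (0.71×3.6 + 0.264×3.3)/(1 + 0.71×4.7 + 0.264×1.4) = 0.7282 J/s.
G: E/h = 1.9/6.6 = 0.2879 J/s.
Since 0.2879 < R, time spent handling G is better spent searching.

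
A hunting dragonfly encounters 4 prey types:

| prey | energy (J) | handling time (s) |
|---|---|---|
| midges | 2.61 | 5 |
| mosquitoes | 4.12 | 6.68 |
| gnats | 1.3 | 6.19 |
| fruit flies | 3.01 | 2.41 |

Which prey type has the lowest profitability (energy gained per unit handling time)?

gnats

Profitability E/h (J/s): midges = 2.61/5 = 0.522, mosquitoes = 4.12/6.68 = 0.617, gnats = 1.3/6.19 = 0.21, fruit flies = 3.01/2.41 = 1.25.
Ranked: fruit flies > mosquitoes > midges > gnats.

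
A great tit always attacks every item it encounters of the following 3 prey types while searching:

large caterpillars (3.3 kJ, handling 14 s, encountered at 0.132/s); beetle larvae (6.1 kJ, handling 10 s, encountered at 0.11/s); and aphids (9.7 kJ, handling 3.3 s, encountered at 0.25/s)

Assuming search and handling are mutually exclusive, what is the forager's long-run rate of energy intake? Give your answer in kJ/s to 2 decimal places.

R = Σλ_iE_i / (1 + Σλ_ih_i)
Numerator: 0.132×3.3 + 0.11×6.1 + 0.25×9.7 = 3.532
Denominator: 1 + 0.132×14 + 0.11×10 + 0.25×3.3 = 4.773
R = 3.532/4.773 = 0.7399 kJ/s

0.74 kJ/s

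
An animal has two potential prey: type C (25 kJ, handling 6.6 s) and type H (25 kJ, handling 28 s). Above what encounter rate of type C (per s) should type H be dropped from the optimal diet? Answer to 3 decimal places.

At the threshold, the rate on type C alone equals the profitability of type H: λ·25/(1 + λ·6.6) = 25/28 = 0.8929.
Rearranging, λ(25 − 0.8929×6.6) = 0.8929, so λ = 0.8929/19.11 = 0.04673 per s.

0.047 per s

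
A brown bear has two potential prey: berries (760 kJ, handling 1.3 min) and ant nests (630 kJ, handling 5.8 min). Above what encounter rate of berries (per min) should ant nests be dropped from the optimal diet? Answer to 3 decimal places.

Drop ant nests once their profitability E₂/h₂ falls below the rate achievable on berries alone: E₂/h₂ = λE₁/(1 + λh₁).
Solve for λ: λE₁h₂ = E₂(1 + λh₁) → λ(E₁h₂ − E₂h₁) = E₂ → λ = E₂/(E₁h₂ − E₂h₁).
λ = 630/(760×5.8 − 630×1.3) = 630/3589 = 0.1755 per min.

0.176 per min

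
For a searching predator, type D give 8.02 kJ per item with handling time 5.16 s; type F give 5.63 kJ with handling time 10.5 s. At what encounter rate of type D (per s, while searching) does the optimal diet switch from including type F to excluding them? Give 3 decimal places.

0.102 per s

Drop type F once their profitability E₂/h₂ falls below the rate achievable on type D alone: E₂/h₂ = λE₁/(1 + λh₁).
Solve for λ: λE₁h₂ = E₂(1 + λh₁) → λ(E₁h₂ − E₂h₁) = E₂ → λ = E₂/(E₁h₂ − E₂h₁).
λ = 5.63/(8.02×10.5 − 5.63×5.16) = 5.63/55.16 = 0.1021 per s.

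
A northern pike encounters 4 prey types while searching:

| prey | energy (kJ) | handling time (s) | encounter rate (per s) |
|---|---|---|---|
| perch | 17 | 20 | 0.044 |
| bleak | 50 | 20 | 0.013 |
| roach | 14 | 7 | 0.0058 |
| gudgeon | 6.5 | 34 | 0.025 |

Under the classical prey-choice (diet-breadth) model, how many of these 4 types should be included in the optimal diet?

3

E/h in descending order: bleak 2.5, roach 2, perch 0.85, gudgeon 0.191 kJ/s. The optimal diet is the largest prefix of this list for which every included type satisfies E_i/h_i > R on the types above it.
Rate on top 1: 0.5159. roach: 2 > 0.5159 → include.
Rate on top 2: 0.5622. perch: 0.85 > 0.5622 → include.
Rate on top 3: 0.6783. gudgeon: 0.191 < 0.6783 → exclude; stop.
Optimal diet: bleak, roach, perch — 3 of 4 types.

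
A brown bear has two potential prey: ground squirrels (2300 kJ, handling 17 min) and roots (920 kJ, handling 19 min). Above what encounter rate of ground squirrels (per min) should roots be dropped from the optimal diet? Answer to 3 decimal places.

Drop roots once their profitability E₂/h₂ falls below the rate achievable on ground squirrels alone: E₂/h₂ = λE₁/(1 + λh₁).
Solve for λ: λE₁h₂ = E₂(1 + λh₁) → λ(E₁h₂ − E₂h₁) = E₂ → λ = E₂/(E₁h₂ − E₂h₁).
λ = 920/(2300×19 − 920×17) = 920/2.806e+04 = 0.03279 per min.

0.033 per min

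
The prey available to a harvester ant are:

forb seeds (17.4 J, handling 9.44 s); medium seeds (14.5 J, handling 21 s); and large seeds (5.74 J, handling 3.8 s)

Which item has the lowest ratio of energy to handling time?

medium seeds

Profitability E/h (J/s): forb seeds = 17.4/9.44 = 1.84, medium seeds = 14.5/21 = 0.69, large seeds = 5.74/3.8 = 1.51.
Ranked: forb seeds > large seeds > medium seeds.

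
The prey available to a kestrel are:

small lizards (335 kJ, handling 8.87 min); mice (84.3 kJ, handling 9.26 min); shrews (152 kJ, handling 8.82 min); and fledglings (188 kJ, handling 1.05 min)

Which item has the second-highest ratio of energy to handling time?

Profitability E/h (kJ/min): small lizards = 335/8.87 = 37.8, mice = 84.3/9.26 = 9.1, shrews = 152/8.82 = 17.2, fledglings = 188/1.05 = 179.
Ranked: fledglings > small lizards > shrews > mice.

small lizards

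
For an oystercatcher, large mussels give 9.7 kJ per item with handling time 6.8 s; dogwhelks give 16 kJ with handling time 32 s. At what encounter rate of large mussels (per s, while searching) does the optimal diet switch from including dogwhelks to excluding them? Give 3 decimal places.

Drop dogwhelks once their profitability E₂/h₂ falls below the rate achievable on large mussels alone: E₂/h₂ = λE₁/(1 + λh₁).
Solve for λ: λE₁h₂ = E₂(1 + λh₁) → λ(E₁h₂ − E₂h₁) = E₂ → λ = E₂/(E₁h₂ − E₂h₁).
λ = 16/(9.7×32 − 16×6.8) = 16/201.6 = 0.07937 per s.

0.079 per s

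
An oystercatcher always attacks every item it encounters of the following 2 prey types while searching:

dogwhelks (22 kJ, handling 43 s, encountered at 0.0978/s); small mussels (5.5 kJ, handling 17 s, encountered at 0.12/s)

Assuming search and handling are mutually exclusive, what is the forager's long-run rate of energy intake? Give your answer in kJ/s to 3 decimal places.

R = (0.0978×22 + 0.12×5.5) / (1 + 0.0978×43 + 0.12×17) = 2.812/7.245 = 0.3881 kJ/s.

0.388 kJ/s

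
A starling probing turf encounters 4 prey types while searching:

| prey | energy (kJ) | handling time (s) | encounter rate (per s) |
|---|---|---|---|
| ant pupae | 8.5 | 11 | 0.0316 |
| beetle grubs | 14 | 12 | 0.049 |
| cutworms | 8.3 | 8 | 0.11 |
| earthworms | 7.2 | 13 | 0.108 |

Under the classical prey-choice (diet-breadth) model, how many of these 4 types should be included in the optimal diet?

3

Rank by E/h (kJ/s): beetle grubs 1.17, cutworms 1.04, ant pupae 0.773, earthworms 0.554. Include each in turn until the next type's E/h falls below the running intake rate.
Rate on top 1: 0.432. cutworms: 1.04 > 0.432 → include.
Rate on top 2: 0.6479. ant pupae: 0.773 > 0.6479 → include.
Rate on top 3: 0.6633. earthworms: 0.554 < 0.6633 → exclude; stop.
Optimal diet: beetle grubs, cutworms, ant pupae — 3 of 4 types.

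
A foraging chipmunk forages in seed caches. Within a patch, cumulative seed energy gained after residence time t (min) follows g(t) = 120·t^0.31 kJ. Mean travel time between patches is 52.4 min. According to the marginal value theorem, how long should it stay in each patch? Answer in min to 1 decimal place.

23.5 min

Maximise g(t)/(T+t): set derivative to zero → g'(t)(T+t) = g(t).
g'(t) = 0.31·120·t^-0.69. Setting 0.31·120·t^-0.69 = 120·t^0.31/(52.4+t) gives 0.31(52.4+t) = t, so 0.69·t = 0.31×52.4.
t* = 0.31×52.4/0.69 = 23.54 min.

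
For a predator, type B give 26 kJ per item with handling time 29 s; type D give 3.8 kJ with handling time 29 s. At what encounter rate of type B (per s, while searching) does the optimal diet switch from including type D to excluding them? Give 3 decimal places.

At the threshold, the rate on type B alone equals the profitability of type D: λ·26/(1 + λ·29) = 3.8/29 = 0.131.
Rearranging, λ(26 − 0.131×29) = 0.131, so λ = 0.131/22.2 = 0.005902 per s.

0.006 per s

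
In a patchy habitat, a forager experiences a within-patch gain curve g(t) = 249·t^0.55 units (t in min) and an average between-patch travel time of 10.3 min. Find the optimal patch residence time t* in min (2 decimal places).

12.59 min

Optimal t* satisfies g'(t*) = g(t*)/(T + t*).
g'(t) = 0.55·249·t^-0.45. Setting 0.55·249·t^-0.45 = 249·t^0.55/(10.3+t) gives 0.55(10.3+t) = t, so 0.45·t = 0.55×10.3.
t* = 0.55×10.3/0.45 = 12.59 min.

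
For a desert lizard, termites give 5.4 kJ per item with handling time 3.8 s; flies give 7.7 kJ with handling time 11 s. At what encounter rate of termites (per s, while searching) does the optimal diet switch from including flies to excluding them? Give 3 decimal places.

At the threshold, the rate on termites alone equals the profitability of flies: λ·5.4/(1 + λ·3.8) = 7.7/11 = 0.7.
Rearranging, λ(5.4 − 0.7×3.8) = 0.7, so λ = 0.7/2.74 = 0.2555 per s.

0.255 per s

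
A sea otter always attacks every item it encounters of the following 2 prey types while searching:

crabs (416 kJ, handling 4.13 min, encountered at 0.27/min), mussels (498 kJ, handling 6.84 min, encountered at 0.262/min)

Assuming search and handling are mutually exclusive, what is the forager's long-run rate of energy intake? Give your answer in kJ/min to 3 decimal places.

Energy encountered per unit search time: 0.27×416 + 0.262×498 = 242.8 kJ/min.
Handling time per unit search time: 0.27×4.13 + 0.262×6.84 = 2.907.
Rate = 242.8/(1 + 2.907) = 62.14 kJ/min.

62.141 kJ/min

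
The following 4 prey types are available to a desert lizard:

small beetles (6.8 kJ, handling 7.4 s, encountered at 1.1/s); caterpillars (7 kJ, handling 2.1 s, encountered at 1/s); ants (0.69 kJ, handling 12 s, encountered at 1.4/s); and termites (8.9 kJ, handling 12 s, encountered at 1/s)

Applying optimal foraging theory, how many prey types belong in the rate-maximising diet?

Rank by E/h (kJ/s): caterpillars 3.33, small beetles 0.919, termites 0.742, ants 0.0575. Include each in turn until the next type's E/h falls below the running intake rate.
Rate on top 1: 2.258. small beetles: 0.919 < 2.258 → exclude; stop.
Optimal diet: caterpillars — 1 of 4 types.

1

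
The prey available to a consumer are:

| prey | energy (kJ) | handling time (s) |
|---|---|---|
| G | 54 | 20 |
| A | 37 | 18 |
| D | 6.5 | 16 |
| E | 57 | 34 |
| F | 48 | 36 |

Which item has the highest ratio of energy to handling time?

Profitability E/h (kJ/s): G = 54/20 = 2.7, A = 37/18 = 2.06, D = 6.5/16 = 0.406, E = 57/34 = 1.68, F = 48/36 = 1.33.
Ranked: G > A > E > F > D.

G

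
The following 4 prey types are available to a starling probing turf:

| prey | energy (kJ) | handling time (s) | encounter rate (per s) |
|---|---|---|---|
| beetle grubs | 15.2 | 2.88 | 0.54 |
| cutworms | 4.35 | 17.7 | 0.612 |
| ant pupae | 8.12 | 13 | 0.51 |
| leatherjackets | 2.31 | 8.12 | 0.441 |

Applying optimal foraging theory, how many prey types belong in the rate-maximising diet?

1

Profitabilities (E/h, kJ/s): beetle grubs 5.28, ant pupae 0.625, leatherjackets 0.284, cutworms 0.246. Add prey in this order while the next type's profitability exceeds the intake rate on those already taken.
Rate on top 1: 3.212. ant pupae: 0.625 < 3.212 → exclude; stop.
Optimal diet: beetle grubs — 1 of 4 types.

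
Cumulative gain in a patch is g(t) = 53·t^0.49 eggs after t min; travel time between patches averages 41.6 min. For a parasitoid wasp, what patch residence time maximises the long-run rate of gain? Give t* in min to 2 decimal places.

39.97 min

By the marginal value theorem, leave when the instantaneous gain rate g'(t) equals the habitat-wide average g(t)/(T + t).
g'(t) = 0.49·53·t^-0.51. Setting 0.49·53·t^-0.51 = 53·t^0.49/(41.6+t) gives 0.49(41.6+t) = t, so 0.51·t = 0.49×41.6.
t* = 0.49×41.6/0.51 = 39.97 min.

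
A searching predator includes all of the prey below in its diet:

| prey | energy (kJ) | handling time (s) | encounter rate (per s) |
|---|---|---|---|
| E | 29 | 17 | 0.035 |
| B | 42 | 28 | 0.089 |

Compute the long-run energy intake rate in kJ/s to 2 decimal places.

R = Σλ_iE_i / (1 + Σλ_ih_i)
Numerator: 0.035×29 + 0.089×42 = 4.753
Denominator: 1 + 0.035×17 + 0.089×28 = 4.087
R = 4.753/4.087 = 1.163 kJ/s

1.16 kJ/s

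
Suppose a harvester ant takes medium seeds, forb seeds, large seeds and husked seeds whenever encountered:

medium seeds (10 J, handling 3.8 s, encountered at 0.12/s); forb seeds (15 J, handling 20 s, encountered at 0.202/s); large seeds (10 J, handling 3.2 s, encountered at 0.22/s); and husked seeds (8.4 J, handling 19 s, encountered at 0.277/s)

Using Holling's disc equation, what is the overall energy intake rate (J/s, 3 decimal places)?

R = (0.12×10 + 0.202×15 + 0.22×10 + 0.277×8.4) / (1 + 0.12×3.8 + 0.202×20 + 0.22×3.2 + 0.277×19) = 8.757/11.46 = 0.7639 J/s.

0.764 J/s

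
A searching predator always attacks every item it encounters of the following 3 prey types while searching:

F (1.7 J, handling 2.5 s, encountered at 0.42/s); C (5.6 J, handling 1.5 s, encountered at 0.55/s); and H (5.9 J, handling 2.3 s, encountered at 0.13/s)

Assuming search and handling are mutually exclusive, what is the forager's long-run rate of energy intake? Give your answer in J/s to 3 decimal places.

R = Σλ_iE_i / (1 + Σλ_ih_i)
Numerator: 0.42×1.7 + 0.55×5.6 + 0.13×5.9 = 4.561
Denominator: 1 + 0.42×2.5 + 0.55×1.5 + 0.13×2.3 = 3.174
R = 4.561/3.174 = 1.437 J/s

1.437 J/s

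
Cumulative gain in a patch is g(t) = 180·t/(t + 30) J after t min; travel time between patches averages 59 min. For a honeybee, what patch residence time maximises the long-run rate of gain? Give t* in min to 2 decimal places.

42.07 min

Maximise g(t)/(T+t): set derivative to zero → g'(t)(T+t) = g(t).
g'(t) = 180·30/(t + 30)². Setting 180·30/(t+30)² = 180t/[(t+30)(59+t)] gives 30(59+t) = t(t+30), so t² = 30×59 = 1770.
t* = √1770 = 42.07 min.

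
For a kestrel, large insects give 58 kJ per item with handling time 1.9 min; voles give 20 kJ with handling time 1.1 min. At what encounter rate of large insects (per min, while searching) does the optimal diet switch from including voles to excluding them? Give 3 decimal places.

At the threshold, the rate on large insects alone equals the profitability of voles: λ·58/(1 + λ·1.9) = 20/1.1 = 18.18.
Rearranging, λ(58 − 18.18×1.9) = 18.18, so λ = 18.18/23.45 = 0.7752 per min.

0.775 per min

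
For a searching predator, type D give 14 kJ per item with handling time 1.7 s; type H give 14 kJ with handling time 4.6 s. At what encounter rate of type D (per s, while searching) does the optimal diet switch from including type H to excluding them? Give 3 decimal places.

0.345 per s

At the threshold, the rate on type D alone equals the profitability of type H: λ·14/(1 + λ·1.7) = 14/4.6 = 3.043.
Rearranging, λ(14 − 3.043×1.7) = 3.043, so λ = 3.043/8.826 = 0.3448 per s.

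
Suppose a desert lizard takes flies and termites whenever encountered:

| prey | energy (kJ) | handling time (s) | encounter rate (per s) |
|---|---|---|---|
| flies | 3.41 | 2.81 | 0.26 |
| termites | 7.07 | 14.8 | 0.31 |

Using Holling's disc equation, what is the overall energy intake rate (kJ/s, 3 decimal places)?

0.487 kJ/s

R = Σλ_iE_i / (1 + Σλ_ih_i)
Numerator: 0.26×3.41 + 0.31×7.07 = 3.078
Denominator: 1 + 0.26×2.81 + 0.31×14.8 = 6.319
R = 3.078/6.319 = 0.4872 kJ/s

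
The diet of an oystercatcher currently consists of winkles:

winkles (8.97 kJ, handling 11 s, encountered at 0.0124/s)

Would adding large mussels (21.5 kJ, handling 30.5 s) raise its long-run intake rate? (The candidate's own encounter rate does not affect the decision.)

Intake rate on the current diet: R = (0.0124×8.97) / (1 + 0.0124×11) = 0.1112/1.136 = 0.09788 kJ/s.
large mussels: E/h = 21.5/30.5 = 0.7049 kJ/s.
Since 0.7049 > R, including large mussels increases the long-run rate.

Yes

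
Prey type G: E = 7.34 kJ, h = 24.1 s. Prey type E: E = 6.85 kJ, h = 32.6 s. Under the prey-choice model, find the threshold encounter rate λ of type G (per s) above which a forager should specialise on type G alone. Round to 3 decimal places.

Drop type E once their profitability E₂/h₂ falls below the rate achievable on type G alone: E₂/h₂ = λE₁/(1 + λh₁).
Solve for λ: λE₁h₂ = E₂(1 + λh₁) → λ(E₁h₂ − E₂h₁) = E₂ → λ = E₂/(E₁h₂ − E₂h₁).
λ = 6.85/(7.34×32.6 − 6.85×24.1) = 6.85/74.2 = 0.09232 per s.

0.092 per s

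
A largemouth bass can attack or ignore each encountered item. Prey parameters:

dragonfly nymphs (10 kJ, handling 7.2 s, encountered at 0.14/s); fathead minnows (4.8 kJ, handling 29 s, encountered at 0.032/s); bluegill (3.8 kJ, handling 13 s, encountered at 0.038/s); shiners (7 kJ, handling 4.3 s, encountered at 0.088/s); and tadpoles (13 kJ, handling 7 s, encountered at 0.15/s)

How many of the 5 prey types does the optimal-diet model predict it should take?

3

E/h in descending order: tadpoles 1.86, shiners 1.63, dragonfly nymphs 1.39, bluegill 0.292, fathead minnows 0.166 kJ/s. The optimal diet is the largest prefix of this list for which every included type satisfies E_i/h_i > R on the types above it.
Rate on top 1: 0.9512. shiners: 1.63 > 0.9512 → include.
Rate on top 2: 1.057. dragonfly nymphs: 1.39 > 1.057 → include.
Rate on top 3: 1.154. bluegill: 0.292 < 1.154 → exclude; stop.
Optimal diet: tadpoles, shiners, dragonfly nymphs — 3 of 5 types.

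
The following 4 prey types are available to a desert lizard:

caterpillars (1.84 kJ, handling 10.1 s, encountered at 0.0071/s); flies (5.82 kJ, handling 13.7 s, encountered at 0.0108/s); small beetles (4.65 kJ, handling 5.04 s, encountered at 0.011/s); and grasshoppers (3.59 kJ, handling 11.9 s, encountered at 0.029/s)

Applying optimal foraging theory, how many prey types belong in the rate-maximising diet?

4

Profitabilities (E/h, kJ/s): small beetles 0.923, flies 0.425, grasshoppers 0.302, caterpillars 0.182. Add prey in this order while the next type's profitability exceeds the intake rate on those already taken.
Rate on top 1: 0.04846. flies: 0.425 > 0.04846 → include.
Rate on top 2: 0.09474. grasshoppers: 0.302 > 0.09474 → include.
Rate on top 3: 0.1409. caterpillars: 0.182 > 0.1409 → include.
Optimal diet: small beetles, flies, grasshoppers, caterpillars — 4 of 4 types.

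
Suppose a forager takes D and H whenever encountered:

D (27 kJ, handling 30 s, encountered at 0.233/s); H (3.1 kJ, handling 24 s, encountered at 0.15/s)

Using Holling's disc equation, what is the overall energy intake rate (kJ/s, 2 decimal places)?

Energy encountered per unit search time: 0.233×27 + 0.15×3.1 = 6.756 kJ/s.
Handling time per unit search time: 0.233×30 + 0.15×24 = 10.59.
Rate = 6.756/(1 + 10.59) = 0.5829 kJ/s.

0.58 kJ/s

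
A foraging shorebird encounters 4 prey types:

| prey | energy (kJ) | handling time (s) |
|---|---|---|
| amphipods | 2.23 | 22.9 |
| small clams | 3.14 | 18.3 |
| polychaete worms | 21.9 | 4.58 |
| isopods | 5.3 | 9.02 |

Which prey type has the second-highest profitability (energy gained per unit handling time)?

Profitability E/h (kJ/s): amphipods = 2.23/22.9 = 0.0974, small clams = 3.14/18.3 = 0.172, polychaete worms = 21.9/4.58 = 4.78, isopods = 5.3/9.02 = 0.588.
Ranked: polychaete worms > isopods > small clams > amphipods.

isopods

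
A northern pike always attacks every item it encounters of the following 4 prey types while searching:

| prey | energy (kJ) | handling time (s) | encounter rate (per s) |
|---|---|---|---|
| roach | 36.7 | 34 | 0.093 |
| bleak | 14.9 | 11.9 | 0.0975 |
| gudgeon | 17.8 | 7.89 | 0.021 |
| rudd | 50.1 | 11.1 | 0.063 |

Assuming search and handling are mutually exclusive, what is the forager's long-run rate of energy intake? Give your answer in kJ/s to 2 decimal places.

R = Σλ_iE_i / (1 + Σλ_ih_i)
Numerator: 0.093×36.7 + 0.0975×14.9 + 0.021×17.8 + 0.063×50.1 = 8.396
Denominator: 1 + 0.093×34 + 0.0975×11.9 + 0.021×7.89 + 0.063×11.1 = 6.187
R = 8.396/6.187 = 1.357 kJ/s

1.36 kJ/s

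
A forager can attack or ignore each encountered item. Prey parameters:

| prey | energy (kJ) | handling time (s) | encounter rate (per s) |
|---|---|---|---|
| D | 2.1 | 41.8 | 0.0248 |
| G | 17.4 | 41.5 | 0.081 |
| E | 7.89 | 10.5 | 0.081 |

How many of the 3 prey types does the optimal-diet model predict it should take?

Profitabilities (E/h, kJ/s): E 0.751, G 0.419, D 0.0502. Add prey in this order while the next type's profitability exceeds the intake rate on those already taken.
Rate on top 1: 0.3454. G: 0.419 > 0.3454 → include.
Rate on top 2: 0.393. D: 0.0502 < 0.393 → exclude; stop.
Optimal diet: E, G — 2 of 3 types.

2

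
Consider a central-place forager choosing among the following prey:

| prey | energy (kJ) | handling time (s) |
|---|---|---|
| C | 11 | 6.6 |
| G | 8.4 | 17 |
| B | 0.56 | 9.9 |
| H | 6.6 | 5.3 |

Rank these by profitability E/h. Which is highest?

In descending order of E/h:
C: 11/6.6 = 1.67 kJ/s
H: 6.6/5.3 = 1.25 kJ/s
G: 8.4/17 = 0.494 kJ/s
B: 0.56/9.9 = 0.0566 kJ/s

C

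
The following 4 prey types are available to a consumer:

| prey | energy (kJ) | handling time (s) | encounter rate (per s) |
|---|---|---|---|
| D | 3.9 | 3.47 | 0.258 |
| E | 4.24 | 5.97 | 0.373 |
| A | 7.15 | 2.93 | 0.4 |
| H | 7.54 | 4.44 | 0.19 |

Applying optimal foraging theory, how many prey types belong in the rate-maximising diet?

2

Rank by E/h (kJ/s): A 2.44, H 1.7, D 1.12, E 0.71. Include each in turn until the next type's E/h falls below the running intake rate.
Rate on top 1: 1.317. H: 1.7 > 1.317 → include.
Rate on top 2: 1.423. D: 1.12 < 1.423 → exclude; stop.
Optimal diet: A, H — 2 of 4 types.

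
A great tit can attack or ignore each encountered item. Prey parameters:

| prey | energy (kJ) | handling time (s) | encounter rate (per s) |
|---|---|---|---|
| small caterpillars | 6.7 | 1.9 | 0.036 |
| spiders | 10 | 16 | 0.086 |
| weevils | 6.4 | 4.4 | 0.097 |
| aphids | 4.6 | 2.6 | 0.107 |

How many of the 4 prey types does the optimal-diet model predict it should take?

3

Profitabilities (E/h, kJ/s): small caterpillars 3.53, aphids 1.77, weevils 1.45, spiders 0.625. Add prey in this order while the next type's profitability exceeds the intake rate on those already taken.
Rate on top 1: 0.2258. aphids: 1.77 > 0.2258 → include.
Rate on top 2: 0.5446. weevils: 1.45 > 0.5446 → include.
Rate on top 3: 0.7636. spiders: 0.625 < 0.7636 → exclude; stop.
Optimal diet: small caterpillars, aphids, weevils — 3 of 4 types.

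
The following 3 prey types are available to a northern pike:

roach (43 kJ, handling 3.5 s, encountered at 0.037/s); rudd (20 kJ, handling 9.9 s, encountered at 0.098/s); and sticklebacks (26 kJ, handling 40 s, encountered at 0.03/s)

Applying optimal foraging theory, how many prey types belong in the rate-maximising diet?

Rank by E/h (kJ/s): roach 12.3, rudd 2.02, sticklebacks 0.65. Include each in turn until the next type's E/h falls below the running intake rate.
Rate on top 1: 1.409. rudd: 2.02 > 1.409 → include.
Rate on top 2: 1.691. sticklebacks: 0.65 < 1.691 → exclude; stop.
Optimal diet: roach, rudd — 2 of 3 types.

2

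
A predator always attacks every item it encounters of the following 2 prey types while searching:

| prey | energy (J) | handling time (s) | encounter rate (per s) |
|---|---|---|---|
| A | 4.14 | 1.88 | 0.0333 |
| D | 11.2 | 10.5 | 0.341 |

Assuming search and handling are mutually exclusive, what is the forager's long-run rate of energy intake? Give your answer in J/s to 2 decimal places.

0.85 J/s

R = (0.0333×4.14 + 0.341×11.2) / (1 + 0.0333×1.88 + 0.341×10.5) = 3.957/4.643 = 0.8522 J/s.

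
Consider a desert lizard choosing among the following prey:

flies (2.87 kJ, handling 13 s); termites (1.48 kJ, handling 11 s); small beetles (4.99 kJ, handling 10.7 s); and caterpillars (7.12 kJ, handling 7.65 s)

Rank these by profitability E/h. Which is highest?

Profitability E/h (kJ/s): flies = 2.87/13 = 0.221, termites = 1.48/11 = 0.135, small beetles = 4.99/10.7 = 0.466, caterpillars = 7.12/7.65 = 0.931.
Ranked: caterpillars > small beetles > flies > termites.

caterpillars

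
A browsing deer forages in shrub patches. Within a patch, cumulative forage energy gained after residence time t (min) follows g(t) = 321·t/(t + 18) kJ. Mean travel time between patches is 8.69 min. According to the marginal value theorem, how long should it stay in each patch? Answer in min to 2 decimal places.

12.51 min

Optimal t* satisfies g'(t*) = g(t*)/(T + t*).
g'(t) = 321·18/(t + 18)². Setting 321·18/(t+18)² = 321t/[(t+18)(8.69+t)] gives 18(8.69+t) = t(t+18), so t² = 18×8.69 = 156.4.
t* = √156.4 = 12.51 min.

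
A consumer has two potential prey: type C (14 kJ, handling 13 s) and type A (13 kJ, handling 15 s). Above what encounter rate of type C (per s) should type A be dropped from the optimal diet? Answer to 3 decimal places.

0.317 per s

At the threshold, the rate on type C alone equals the profitability of type A: λ·14/(1 + λ·13) = 13/15 = 0.8667.
Rearranging, λ(14 − 0.8667×13) = 0.8667, so λ = 0.8667/2.733 = 0.3171 per s.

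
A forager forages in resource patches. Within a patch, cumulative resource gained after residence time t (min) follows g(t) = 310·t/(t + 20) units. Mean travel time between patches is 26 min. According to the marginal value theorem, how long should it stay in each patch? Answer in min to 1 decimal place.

By the marginal value theorem, leave when the instantaneous gain rate g'(t) equals the habitat-wide average g(t)/(T + t).
g'(t) = 310·20/(t + 20)². Setting 310·20/(t+20)² = 310t/[(t+20)(26+t)] gives 20(26+t) = t(t+20), so t² = 20×26 = 520.
t* = √520 = 22.8 min.

22.8 min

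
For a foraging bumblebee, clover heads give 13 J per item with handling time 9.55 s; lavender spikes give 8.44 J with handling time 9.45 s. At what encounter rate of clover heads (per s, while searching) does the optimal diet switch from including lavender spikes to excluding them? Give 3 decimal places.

0.200 per s

The zero-one rule: include lavender spikes iff E₂/h₂ > λE₁/(1+λh₁). Equality gives the switch point.
λE₁h₂ = E₂ + λE₂h₁ ⇒ λ = E₂/(E₁h₂ − E₂h₁) = 8.44/(122.8 − 80.6) = 0.1998 per s.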